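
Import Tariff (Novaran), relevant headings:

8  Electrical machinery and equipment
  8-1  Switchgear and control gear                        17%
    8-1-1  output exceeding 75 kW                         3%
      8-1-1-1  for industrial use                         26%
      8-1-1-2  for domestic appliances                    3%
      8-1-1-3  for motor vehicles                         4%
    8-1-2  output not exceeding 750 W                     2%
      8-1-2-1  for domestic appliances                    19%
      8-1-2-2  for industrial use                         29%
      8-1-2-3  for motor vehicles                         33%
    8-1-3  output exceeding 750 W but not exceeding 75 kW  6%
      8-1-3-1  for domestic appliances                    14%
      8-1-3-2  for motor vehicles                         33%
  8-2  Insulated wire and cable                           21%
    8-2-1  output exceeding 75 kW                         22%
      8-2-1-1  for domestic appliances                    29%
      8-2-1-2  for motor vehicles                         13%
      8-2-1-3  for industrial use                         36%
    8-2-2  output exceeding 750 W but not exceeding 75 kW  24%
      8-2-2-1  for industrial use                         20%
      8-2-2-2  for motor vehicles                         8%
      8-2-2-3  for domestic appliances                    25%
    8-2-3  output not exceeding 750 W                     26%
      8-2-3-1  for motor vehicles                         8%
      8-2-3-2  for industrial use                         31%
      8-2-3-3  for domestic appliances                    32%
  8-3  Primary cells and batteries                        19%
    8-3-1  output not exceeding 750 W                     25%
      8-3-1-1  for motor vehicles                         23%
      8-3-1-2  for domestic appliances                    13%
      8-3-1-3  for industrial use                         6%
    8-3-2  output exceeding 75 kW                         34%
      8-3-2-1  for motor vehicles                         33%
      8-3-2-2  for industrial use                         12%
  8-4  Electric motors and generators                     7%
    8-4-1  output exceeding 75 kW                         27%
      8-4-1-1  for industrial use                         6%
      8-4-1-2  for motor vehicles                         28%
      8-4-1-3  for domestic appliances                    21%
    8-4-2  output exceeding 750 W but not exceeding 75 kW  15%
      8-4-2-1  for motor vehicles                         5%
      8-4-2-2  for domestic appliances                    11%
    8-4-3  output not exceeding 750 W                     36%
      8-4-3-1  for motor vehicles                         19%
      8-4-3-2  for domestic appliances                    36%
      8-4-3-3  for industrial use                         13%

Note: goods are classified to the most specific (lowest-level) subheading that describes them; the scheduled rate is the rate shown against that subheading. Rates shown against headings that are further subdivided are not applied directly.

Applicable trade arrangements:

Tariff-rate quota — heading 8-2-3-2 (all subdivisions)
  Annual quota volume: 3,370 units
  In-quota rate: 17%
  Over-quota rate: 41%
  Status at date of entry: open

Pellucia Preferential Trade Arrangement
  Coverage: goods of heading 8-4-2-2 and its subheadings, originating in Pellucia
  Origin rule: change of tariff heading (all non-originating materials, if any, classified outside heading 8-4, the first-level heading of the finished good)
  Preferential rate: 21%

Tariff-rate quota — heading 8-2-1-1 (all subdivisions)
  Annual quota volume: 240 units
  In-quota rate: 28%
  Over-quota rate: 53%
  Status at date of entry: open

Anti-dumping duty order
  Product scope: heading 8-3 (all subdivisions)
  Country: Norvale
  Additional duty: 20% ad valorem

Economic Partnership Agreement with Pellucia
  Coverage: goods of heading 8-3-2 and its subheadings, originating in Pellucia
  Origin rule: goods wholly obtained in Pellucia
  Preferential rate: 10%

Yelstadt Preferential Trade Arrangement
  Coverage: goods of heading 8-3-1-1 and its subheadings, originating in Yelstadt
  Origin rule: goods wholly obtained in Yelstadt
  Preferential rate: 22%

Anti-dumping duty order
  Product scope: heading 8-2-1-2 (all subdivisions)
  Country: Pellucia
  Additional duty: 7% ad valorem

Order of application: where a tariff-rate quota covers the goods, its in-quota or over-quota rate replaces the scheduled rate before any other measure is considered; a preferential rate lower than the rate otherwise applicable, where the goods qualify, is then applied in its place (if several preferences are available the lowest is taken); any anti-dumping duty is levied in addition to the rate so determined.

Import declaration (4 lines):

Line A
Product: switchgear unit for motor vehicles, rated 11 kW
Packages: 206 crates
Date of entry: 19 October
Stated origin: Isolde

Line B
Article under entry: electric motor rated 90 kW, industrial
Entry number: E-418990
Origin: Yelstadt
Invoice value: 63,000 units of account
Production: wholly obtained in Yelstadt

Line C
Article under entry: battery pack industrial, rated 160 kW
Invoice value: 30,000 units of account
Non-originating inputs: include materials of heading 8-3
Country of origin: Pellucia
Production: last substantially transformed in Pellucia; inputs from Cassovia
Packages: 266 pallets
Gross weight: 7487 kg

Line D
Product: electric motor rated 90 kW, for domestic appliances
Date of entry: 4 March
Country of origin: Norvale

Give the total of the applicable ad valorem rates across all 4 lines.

72%

Line A: switchgear unit → 8-1; rated 11 kW → 8-1-3; for motor vehicles → 8-1-3-2. Scheduled 33%. No special measure applies. → 33%.
Line B: electric motor → 8-4; rated 90 kW → 8-4-1; industrial → 8-4-1-1. Scheduled 6%. Yelstadt agreement on 8-3-1-1: 8-4-1-1 not covered. → 6%.
Line C: battery pack → 8-3; rated 160 kW → 8-3-2; industrial → 8-3-2-2. Scheduled 12%. Pellucia agreement on 8-4-2-2: 8-3-2-2 not covered; Pellucia agreement on 8-3-2: not wholly obtained. → 12%.
Line D: electric motor → 8-4; rated 90 kW → 8-4-1; for domestic appliances → 8-4-1-3. Scheduled 21%. No special measure applies. → 21%.
Sum: 33% + 6% + 12% + 21% = 72%.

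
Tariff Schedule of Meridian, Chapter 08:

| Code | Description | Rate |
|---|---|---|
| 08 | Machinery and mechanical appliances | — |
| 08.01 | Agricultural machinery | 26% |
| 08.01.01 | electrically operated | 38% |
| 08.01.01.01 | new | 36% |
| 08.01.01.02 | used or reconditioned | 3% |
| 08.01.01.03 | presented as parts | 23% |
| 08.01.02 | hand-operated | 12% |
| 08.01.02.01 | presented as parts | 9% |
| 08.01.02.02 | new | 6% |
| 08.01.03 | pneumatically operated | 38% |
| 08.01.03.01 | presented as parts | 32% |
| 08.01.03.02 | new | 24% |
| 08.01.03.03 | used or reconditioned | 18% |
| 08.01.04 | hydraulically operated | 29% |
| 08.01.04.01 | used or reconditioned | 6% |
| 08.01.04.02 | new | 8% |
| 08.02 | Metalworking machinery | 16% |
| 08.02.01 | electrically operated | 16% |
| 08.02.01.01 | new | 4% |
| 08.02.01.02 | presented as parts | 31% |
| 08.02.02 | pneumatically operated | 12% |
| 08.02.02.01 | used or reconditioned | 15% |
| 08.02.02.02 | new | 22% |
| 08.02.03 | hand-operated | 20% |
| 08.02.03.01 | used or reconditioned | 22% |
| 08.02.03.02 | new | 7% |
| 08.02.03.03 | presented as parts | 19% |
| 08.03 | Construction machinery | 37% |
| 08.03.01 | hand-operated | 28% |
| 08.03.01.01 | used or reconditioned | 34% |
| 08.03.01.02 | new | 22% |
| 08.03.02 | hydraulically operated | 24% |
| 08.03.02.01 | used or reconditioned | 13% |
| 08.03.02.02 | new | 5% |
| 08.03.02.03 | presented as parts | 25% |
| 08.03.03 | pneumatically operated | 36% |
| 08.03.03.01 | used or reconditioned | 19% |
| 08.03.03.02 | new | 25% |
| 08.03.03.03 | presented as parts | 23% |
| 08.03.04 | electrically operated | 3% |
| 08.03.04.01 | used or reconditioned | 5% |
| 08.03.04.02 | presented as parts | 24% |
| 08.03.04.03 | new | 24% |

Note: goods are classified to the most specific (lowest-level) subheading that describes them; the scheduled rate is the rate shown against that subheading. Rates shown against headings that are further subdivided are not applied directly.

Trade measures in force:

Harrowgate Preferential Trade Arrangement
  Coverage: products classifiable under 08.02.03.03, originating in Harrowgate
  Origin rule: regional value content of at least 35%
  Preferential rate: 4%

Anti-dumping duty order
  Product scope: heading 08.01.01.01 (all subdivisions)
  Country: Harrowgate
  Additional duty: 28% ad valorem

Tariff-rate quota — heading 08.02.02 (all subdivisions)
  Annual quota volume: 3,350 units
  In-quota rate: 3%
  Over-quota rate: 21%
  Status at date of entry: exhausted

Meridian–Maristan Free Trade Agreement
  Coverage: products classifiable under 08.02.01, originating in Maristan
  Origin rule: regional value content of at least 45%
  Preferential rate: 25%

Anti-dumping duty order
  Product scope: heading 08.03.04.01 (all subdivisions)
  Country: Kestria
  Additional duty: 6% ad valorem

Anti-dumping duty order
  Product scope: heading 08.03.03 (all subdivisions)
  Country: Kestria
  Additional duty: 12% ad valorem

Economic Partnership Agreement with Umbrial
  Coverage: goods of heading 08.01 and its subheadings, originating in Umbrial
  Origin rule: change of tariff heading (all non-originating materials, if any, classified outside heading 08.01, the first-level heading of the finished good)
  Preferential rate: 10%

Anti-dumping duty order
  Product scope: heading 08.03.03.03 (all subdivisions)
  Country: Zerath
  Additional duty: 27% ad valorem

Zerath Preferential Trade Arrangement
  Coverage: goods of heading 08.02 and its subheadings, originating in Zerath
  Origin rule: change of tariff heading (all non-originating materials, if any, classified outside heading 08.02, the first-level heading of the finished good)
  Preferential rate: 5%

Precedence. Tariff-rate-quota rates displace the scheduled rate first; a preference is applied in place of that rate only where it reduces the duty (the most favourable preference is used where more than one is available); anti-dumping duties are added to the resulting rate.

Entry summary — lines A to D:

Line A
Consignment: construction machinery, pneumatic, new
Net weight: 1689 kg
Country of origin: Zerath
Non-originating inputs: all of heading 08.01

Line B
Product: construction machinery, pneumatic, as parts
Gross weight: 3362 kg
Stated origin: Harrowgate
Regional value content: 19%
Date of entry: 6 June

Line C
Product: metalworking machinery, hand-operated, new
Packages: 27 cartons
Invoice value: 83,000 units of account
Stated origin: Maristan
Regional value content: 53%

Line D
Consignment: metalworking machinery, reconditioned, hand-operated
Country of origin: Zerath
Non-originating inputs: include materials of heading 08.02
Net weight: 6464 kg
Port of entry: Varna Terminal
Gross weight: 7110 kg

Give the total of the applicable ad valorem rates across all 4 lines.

77%

Line A: construction → 08.03; pneumatic → 08.03.03; new → 08.03.03.02. Scheduled 25%. Zerath agreement on 08.02: 08.03.03.02 not covered. → 25%.
Line B: construction → 08.03; pneumatic → 08.03.03; as parts → 08.03.03.03. Scheduled 23%. Harrowgate agreement on 08.02.03.03: 08.03.03.03 not covered. → 23%.
Line C: metalworking → 08.02; hand-operated → 08.02.03; new → 08.02.03.02. Scheduled 7%. Maristan agreement on 08.02.01: 08.02.03.02 not covered. → 7%.
Line D: metalworking → 08.02; hand-operated → 08.02.03; reconditioned → 08.02.03.01. Scheduled 22%. Zerath agreement on 08.02: CTH not met. → 22%.
Sum: 25% + 23% + 7% + 22% = 77%.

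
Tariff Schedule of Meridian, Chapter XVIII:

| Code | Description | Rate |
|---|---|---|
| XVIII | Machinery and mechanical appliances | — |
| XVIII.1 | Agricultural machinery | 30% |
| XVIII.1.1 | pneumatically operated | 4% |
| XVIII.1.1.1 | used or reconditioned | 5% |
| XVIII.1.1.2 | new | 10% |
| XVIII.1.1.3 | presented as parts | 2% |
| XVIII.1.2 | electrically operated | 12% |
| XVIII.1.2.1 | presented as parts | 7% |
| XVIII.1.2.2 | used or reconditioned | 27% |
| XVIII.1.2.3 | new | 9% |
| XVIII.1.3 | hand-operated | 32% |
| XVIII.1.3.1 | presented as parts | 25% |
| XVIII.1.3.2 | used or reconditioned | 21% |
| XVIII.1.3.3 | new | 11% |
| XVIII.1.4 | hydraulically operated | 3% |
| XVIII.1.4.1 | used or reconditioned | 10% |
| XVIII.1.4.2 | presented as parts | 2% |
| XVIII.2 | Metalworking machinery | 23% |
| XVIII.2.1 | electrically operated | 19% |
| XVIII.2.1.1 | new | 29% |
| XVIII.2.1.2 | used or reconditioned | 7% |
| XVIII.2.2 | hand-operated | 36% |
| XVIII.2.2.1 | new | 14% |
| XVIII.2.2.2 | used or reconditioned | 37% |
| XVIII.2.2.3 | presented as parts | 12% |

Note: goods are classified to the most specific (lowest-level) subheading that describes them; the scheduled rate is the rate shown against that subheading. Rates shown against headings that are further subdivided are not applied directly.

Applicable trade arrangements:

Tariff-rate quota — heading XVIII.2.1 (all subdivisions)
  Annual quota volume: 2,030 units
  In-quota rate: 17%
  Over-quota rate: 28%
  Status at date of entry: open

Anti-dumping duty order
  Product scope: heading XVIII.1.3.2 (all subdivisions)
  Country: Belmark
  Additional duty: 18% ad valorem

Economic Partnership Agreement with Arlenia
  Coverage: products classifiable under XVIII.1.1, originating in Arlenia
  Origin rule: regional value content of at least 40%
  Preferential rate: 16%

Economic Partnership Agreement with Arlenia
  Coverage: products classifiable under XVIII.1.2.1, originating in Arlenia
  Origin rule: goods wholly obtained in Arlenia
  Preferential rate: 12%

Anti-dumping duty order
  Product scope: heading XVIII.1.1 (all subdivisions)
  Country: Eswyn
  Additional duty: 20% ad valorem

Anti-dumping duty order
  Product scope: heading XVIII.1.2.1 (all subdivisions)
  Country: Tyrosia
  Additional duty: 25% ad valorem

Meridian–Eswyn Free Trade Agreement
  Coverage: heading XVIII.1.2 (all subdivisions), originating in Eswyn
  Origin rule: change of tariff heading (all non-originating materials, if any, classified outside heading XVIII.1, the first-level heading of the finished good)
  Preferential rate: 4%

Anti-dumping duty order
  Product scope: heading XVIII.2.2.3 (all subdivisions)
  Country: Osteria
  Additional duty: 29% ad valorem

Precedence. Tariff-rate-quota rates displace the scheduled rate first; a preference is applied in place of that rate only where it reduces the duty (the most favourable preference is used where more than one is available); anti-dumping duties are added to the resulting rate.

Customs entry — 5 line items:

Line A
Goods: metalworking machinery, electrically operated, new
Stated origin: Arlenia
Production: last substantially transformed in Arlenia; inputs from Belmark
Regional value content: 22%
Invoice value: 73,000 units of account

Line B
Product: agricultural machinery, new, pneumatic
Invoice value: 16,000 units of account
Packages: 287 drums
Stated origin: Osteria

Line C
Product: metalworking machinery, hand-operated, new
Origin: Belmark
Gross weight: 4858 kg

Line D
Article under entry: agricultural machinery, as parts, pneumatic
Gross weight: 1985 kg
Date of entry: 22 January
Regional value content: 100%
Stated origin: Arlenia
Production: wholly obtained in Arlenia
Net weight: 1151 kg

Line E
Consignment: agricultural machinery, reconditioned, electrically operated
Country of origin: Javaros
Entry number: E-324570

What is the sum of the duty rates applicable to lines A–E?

70%

Line A: metalworking → XVIII.2; electrically operated → XVIII.2.1; new → XVIII.2.1.1. Scheduled 29%. quota on XVIII.2.1 open → in-quota 17%; Arlenia agreement on XVIII.1.1: XVIII.2.1.1 not covered; Arlenia agreement on XVIII.1.2.1: XVIII.2.1.1 not covered. → 17%.
Line B: agricultural → XVIII.1; pneumatic → XVIII.1.1; new → XVIII.1.1.2. Scheduled 10%. No special measure applies. → 10%.
Line C: metalworking → XVIII.2; hand-operated → XVIII.2.2; new → XVIII.2.2.1. Scheduled 14%. No special measure applies. → 14%.
Line D: agricultural → XVIII.1; pneumatic → XVIII.1.1; as parts → XVIII.1.1.3. Scheduled 2%. Arlenia agreement on XVIII.1.1: RVC ≥ 40% → 16% available; Arlenia agreement on XVIII.1.2.1: XVIII.1.1.3 not covered; preference 16% not lower than 2% → no reduction. → 2%.
Line E: agricultural → XVIII.1; electrically operated → XVIII.1.2; reconditioned → XVIII.1.2.2. Scheduled 27%. No special measure applies. → 27%.
Sum: 17% + 10% + 14% + 2% + 27% = 70%.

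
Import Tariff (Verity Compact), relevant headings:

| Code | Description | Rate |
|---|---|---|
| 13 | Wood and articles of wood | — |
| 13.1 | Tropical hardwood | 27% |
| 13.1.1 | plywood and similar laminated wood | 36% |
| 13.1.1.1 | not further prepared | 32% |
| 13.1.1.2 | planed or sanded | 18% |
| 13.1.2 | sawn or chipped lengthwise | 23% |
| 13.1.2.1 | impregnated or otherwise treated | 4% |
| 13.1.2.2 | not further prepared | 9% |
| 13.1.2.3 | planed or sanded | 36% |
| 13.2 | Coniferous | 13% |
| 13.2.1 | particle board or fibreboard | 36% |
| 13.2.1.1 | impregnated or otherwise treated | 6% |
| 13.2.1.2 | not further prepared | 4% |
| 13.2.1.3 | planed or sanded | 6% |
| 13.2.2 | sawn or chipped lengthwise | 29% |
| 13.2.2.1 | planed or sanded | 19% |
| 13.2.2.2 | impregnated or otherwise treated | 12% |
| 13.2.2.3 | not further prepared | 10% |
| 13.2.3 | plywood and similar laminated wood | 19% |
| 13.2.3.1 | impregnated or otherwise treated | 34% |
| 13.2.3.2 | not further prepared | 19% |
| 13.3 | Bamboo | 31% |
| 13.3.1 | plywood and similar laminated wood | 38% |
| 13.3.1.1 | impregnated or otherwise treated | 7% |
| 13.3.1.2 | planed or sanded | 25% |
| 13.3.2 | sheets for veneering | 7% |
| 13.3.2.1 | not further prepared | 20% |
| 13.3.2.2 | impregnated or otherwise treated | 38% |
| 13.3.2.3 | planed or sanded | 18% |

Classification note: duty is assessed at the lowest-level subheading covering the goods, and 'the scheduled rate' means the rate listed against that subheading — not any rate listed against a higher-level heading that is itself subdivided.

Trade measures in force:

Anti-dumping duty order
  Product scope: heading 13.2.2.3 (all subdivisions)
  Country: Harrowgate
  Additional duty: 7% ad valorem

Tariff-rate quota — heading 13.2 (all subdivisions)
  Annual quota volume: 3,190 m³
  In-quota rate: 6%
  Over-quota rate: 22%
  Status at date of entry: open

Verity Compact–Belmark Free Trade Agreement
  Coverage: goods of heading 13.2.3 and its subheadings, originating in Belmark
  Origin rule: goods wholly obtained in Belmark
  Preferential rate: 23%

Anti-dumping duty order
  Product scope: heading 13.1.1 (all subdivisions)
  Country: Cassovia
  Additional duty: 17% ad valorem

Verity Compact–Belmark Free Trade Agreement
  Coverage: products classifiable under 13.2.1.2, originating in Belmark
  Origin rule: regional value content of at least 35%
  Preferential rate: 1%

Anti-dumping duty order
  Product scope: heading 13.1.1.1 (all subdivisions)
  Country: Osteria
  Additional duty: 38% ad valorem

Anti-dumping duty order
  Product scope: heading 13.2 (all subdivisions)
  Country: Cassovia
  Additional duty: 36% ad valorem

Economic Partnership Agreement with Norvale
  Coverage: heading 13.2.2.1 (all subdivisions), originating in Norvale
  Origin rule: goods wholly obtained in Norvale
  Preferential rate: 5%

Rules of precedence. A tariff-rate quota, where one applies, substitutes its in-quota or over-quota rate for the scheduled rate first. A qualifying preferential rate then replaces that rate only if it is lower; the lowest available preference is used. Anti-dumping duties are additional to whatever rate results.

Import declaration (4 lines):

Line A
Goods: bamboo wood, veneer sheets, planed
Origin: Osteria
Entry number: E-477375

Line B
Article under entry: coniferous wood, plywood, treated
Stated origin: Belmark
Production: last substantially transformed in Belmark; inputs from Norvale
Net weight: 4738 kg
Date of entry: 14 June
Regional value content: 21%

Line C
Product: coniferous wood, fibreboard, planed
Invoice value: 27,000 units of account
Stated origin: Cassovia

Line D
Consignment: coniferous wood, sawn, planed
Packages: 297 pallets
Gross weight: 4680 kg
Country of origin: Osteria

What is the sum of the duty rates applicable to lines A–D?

72%

Line A: bamboo → 13.3; veneer sheets → 13.3.2; planed → 13.3.2.3. Scheduled 18%. No special measure applies. → 18%.
Line B: coniferous → 13.2; plywood → 13.2.3; treated → 13.2.3.1. Scheduled 34%. quota on 13.2 open → in-quota 6%; Belmark agreement on 13.2.3: not wholly obtained; Belmark agreement on 13.2.1.2: 13.2.3.1 not covered. → 6%.
Line C: coniferous → 13.2; fibreboard → 13.2.1; planed → 13.2.1.3. Scheduled 6%. quota on 13.2 open → in-quota 6%; anti-dumping (Cassovia, 13.2): +36%; total 6% + 36% = 42%. → 42%.
Line D: coniferous → 13.2; sawn → 13.2.2; planed → 13.2.2.1. Scheduled 19%. quota on 13.2 open → in-quota 6%. → 6%.
Sum: 18% + 6% + 42% + 6% = 72%.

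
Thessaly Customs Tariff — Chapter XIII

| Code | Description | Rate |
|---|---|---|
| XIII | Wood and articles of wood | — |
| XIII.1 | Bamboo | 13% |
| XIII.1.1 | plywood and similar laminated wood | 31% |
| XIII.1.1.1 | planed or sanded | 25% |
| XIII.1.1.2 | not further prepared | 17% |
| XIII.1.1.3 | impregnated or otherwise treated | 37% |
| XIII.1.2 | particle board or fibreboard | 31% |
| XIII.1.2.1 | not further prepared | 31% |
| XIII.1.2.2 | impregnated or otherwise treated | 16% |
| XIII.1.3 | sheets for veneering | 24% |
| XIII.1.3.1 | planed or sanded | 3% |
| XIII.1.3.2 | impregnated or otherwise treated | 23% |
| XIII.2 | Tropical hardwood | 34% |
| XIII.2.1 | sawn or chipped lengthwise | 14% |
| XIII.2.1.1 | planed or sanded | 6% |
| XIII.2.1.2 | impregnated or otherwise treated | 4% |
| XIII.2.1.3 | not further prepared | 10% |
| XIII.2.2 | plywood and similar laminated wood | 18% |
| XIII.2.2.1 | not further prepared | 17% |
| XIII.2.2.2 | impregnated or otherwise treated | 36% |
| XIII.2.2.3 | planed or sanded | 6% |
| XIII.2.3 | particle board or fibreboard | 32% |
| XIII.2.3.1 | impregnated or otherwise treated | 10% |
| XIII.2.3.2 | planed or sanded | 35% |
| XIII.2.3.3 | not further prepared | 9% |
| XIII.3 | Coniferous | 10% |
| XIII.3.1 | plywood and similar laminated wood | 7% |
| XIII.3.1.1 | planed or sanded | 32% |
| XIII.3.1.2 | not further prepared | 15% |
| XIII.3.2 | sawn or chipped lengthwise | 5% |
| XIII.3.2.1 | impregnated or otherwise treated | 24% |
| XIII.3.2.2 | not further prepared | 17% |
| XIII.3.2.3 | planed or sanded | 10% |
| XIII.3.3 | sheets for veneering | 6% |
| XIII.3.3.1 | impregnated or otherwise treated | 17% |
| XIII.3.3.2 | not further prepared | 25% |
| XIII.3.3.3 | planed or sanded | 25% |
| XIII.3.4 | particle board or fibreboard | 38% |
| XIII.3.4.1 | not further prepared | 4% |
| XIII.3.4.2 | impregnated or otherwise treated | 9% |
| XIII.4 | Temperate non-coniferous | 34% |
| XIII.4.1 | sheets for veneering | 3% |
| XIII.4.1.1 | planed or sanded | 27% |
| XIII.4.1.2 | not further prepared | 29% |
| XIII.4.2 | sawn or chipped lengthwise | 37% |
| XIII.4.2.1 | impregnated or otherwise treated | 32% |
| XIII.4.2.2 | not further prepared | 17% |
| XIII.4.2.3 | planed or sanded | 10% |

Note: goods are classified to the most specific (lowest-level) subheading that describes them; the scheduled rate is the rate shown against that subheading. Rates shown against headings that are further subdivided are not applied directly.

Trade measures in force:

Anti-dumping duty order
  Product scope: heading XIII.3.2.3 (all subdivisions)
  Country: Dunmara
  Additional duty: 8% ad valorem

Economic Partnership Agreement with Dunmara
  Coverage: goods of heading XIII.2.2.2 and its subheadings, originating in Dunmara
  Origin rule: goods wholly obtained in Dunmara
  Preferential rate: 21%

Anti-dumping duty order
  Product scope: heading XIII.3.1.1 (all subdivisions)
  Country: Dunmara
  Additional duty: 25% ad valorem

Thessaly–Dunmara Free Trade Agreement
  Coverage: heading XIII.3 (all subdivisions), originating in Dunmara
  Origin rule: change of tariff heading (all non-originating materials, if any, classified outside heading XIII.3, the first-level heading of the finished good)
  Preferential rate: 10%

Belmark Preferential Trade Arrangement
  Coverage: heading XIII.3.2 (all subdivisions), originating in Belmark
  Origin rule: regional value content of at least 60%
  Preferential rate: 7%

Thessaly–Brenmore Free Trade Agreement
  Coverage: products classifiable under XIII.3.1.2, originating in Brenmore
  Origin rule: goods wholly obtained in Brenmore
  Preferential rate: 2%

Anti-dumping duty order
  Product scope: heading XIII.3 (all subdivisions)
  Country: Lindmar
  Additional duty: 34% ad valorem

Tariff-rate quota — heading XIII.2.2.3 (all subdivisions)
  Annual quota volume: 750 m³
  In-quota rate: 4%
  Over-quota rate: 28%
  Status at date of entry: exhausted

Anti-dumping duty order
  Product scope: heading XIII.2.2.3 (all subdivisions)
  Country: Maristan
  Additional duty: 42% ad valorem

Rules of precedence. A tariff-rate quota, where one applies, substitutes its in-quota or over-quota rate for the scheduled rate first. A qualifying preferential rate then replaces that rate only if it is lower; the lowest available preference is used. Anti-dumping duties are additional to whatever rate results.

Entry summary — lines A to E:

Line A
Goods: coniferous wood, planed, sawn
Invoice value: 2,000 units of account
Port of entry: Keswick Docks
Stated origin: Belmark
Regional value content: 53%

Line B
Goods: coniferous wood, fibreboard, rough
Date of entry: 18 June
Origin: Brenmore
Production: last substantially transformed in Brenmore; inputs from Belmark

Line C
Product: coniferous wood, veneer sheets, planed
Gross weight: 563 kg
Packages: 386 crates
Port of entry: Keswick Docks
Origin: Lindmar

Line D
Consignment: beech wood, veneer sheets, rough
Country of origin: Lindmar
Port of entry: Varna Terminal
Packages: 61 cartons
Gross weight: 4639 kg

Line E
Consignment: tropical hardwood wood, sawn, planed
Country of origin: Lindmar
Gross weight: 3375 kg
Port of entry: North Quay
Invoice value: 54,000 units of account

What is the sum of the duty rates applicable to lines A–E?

108%

Line A: coniferous → XIII.3; sawn → XIII.3.2; planed → XIII.3.2.3. Scheduled 10%. Belmark agreement on XIII.3.2: RVC < 60%. → 10%.
Line B: coniferous → XIII.3; fibreboard → XIII.3.4; rough → XIII.3.4.1. Scheduled 4%. Brenmore agreement on XIII.3.1.2: XIII.3.4.1 not covered. → 4%.
Line C: coniferous → XIII.3; veneer sheets → XIII.3.3; planed → XIII.3.3.3. Scheduled 25%. anti-dumping (Lindmar, XIII.3): +34%; total 25% + 34% = 59%. → 59%.
Line D: beech → XIII.4; veneer sheets → XIII.4.1; rough → XIII.4.1.2. Scheduled 29%. No special measure applies. → 29%.
Line E: tropical hardwood → XIII.2; sawn → XIII.2.1; planed → XIII.2.1.1. Scheduled 6%. No special measure applies. → 6%.
Sum: 10% + 4% + 59% + 29% + 6% = 108%.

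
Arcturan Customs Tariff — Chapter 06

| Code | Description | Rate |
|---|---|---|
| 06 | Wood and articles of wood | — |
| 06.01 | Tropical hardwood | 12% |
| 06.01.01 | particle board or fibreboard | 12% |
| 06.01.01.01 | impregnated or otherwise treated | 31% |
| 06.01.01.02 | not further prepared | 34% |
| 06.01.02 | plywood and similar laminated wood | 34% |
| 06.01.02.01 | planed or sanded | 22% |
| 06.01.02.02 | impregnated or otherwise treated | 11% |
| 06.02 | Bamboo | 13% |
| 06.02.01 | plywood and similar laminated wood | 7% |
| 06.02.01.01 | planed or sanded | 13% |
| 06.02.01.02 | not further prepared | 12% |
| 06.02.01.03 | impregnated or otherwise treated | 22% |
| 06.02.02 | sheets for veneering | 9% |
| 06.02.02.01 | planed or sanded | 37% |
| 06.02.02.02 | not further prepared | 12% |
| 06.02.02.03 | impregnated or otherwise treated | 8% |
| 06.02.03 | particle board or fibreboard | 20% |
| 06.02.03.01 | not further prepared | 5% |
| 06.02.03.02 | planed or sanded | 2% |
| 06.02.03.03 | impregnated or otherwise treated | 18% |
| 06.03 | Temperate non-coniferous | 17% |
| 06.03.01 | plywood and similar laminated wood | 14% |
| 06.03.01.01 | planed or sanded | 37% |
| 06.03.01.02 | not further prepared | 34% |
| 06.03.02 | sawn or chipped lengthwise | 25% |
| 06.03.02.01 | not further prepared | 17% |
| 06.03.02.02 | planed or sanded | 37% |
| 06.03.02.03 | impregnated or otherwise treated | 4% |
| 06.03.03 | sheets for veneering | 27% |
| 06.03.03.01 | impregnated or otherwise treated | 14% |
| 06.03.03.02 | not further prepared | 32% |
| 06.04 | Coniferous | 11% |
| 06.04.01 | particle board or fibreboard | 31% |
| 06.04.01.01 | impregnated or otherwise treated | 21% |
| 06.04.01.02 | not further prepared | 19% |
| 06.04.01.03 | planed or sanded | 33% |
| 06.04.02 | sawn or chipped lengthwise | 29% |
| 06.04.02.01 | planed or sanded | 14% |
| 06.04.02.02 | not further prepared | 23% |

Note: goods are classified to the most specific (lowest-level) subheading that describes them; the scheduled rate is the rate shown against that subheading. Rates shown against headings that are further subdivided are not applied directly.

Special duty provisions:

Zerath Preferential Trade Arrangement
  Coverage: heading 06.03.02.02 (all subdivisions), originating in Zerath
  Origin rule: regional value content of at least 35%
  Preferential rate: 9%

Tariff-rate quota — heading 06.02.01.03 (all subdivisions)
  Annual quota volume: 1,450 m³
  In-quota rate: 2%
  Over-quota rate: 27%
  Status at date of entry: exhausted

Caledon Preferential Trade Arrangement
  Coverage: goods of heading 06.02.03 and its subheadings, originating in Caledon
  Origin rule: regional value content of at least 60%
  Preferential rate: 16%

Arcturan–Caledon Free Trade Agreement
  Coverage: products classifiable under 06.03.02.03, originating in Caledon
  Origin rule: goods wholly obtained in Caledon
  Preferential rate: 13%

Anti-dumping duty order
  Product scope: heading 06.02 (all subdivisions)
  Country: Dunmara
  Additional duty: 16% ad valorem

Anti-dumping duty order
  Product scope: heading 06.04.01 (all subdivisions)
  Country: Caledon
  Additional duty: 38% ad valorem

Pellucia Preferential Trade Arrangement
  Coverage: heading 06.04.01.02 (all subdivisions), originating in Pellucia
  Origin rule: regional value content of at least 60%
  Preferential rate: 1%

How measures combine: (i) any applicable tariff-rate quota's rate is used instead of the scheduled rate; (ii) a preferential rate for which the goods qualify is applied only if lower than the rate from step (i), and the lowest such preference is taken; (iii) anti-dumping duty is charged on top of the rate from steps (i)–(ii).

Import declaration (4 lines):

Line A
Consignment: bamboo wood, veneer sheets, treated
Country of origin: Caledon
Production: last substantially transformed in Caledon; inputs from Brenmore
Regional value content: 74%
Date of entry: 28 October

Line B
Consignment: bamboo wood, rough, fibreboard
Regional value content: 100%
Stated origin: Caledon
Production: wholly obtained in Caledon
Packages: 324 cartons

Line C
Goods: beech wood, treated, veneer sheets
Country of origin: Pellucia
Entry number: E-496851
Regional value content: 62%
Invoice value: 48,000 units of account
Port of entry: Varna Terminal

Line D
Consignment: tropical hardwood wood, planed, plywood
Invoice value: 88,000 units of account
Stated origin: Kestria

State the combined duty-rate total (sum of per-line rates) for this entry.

49%

Line A: bamboo → 06.02; veneer sheets → 06.02.02; treated → 06.02.02.03. Scheduled 8%. Caledon agreement on 06.02.03: 06.02.02.03 not covered; Caledon agreement on 06.03.02.03: 06.02.02.03 not covered. → 8%.
Line B: bamboo → 06.02; fibreboard → 06.02.03; rough → 06.02.03.01. Scheduled 5%. Caledon agreement on 06.02.03: RVC ≥ 60% → 16% available; Caledon agreement on 06.03.02.03: 06.02.03.01 not covered; preference 16% not lower than 5% → no reduction. → 5%.
Line C: beech → 06.03; veneer sheets → 06.03.03; treated → 06.03.03.01. Scheduled 14%. Pellucia agreement on 06.04.01.02: 06.03.03.01 not covered. → 14%.
Line D: tropical hardwood → 06.01; plywood → 06.01.02; planed → 06.01.02.01. Scheduled 22%. No special measure applies. → 22%.
Sum: 8% + 5% + 14% + 22% = 49%.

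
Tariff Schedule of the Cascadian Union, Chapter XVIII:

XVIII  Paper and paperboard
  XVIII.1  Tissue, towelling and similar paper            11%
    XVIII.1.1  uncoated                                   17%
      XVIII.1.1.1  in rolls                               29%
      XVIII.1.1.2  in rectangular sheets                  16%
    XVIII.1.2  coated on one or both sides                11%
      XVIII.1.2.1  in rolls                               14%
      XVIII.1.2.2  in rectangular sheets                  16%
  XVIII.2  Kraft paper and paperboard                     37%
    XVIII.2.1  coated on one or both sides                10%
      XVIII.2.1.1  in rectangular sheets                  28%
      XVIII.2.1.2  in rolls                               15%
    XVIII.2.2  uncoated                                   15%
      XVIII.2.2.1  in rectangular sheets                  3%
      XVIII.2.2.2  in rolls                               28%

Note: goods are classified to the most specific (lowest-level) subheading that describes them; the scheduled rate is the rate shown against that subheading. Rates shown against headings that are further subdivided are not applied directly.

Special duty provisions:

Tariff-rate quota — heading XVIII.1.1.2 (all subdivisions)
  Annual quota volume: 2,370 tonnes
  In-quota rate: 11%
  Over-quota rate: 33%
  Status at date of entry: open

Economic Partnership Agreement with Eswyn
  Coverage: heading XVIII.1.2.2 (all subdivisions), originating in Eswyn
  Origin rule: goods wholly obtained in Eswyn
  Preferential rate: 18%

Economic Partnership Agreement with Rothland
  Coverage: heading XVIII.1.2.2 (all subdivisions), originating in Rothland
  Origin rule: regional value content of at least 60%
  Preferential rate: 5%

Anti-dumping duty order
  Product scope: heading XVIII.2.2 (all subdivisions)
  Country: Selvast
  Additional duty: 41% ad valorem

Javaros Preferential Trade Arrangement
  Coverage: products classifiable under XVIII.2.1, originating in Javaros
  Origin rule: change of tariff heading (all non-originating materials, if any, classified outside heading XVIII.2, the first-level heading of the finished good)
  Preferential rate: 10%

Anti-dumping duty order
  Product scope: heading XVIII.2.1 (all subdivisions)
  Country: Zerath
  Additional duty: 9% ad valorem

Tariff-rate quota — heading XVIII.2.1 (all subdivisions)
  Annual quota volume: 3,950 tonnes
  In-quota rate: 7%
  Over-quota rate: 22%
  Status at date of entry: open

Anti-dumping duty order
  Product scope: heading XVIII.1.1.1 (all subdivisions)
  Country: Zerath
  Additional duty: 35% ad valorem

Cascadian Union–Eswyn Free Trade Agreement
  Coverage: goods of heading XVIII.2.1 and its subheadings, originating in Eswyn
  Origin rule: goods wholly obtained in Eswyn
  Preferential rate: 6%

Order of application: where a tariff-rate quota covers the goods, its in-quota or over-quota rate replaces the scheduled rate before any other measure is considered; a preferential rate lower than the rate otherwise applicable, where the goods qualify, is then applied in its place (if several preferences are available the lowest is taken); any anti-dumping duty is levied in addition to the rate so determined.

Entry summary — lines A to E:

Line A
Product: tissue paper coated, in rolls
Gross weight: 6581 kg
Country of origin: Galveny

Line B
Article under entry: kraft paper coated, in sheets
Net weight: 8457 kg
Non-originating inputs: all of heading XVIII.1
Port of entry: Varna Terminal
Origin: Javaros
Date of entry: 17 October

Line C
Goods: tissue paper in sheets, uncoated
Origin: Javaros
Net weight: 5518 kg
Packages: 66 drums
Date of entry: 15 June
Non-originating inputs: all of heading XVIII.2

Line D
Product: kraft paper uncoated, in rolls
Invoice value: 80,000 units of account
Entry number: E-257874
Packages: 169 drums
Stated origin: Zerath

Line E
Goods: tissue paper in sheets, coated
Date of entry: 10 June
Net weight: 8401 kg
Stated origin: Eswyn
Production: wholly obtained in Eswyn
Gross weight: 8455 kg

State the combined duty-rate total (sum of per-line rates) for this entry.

Line A: tissue paper → XVIII.1; coated → XVIII.1.2; in rolls → XVIII.1.2.1. Scheduled 14%. No special measure applies. → 14%.
Line B: kraft paper → XVIII.2; coated → XVIII.2.1; in sheets → XVIII.2.1.1. Scheduled 28%. quota on XVIII.2.1 open → in-quota 7%; Javaros agreement on XVIII.2.1: CTH met → 10% available; preference 10% not lower than 7% → no reduction. → 7%.
Line C: tissue paper → XVIII.1; uncoated → XVIII.1.1; in sheets → XVIII.1.1.2. Scheduled 16%. quota on XVIII.1.1.2 open → in-quota 11%; Javaros agreement on XVIII.2.1: XVIII.1.1.2 not covered. → 11%.
Line D: kraft paper → XVIII.2; uncoated → XVIII.2.2; in rolls → XVIII.2.2.2. Scheduled 28%. No special measure applies. → 28%.
Line E: tissue paper → XVIII.1; coated → XVIII.1.2; in sheets → XVIII.1.2.2. Scheduled 16%. Eswyn agreement on XVIII.1.2.2: wholly obtained → 18% available; Eswyn agreement on XVIII.2.1: XVIII.1.2.2 not covered; preference 18% not lower than 16% → no reduction. → 16%.
Sum: 14% + 7% + 11% + 28% + 16% = 76%.

76%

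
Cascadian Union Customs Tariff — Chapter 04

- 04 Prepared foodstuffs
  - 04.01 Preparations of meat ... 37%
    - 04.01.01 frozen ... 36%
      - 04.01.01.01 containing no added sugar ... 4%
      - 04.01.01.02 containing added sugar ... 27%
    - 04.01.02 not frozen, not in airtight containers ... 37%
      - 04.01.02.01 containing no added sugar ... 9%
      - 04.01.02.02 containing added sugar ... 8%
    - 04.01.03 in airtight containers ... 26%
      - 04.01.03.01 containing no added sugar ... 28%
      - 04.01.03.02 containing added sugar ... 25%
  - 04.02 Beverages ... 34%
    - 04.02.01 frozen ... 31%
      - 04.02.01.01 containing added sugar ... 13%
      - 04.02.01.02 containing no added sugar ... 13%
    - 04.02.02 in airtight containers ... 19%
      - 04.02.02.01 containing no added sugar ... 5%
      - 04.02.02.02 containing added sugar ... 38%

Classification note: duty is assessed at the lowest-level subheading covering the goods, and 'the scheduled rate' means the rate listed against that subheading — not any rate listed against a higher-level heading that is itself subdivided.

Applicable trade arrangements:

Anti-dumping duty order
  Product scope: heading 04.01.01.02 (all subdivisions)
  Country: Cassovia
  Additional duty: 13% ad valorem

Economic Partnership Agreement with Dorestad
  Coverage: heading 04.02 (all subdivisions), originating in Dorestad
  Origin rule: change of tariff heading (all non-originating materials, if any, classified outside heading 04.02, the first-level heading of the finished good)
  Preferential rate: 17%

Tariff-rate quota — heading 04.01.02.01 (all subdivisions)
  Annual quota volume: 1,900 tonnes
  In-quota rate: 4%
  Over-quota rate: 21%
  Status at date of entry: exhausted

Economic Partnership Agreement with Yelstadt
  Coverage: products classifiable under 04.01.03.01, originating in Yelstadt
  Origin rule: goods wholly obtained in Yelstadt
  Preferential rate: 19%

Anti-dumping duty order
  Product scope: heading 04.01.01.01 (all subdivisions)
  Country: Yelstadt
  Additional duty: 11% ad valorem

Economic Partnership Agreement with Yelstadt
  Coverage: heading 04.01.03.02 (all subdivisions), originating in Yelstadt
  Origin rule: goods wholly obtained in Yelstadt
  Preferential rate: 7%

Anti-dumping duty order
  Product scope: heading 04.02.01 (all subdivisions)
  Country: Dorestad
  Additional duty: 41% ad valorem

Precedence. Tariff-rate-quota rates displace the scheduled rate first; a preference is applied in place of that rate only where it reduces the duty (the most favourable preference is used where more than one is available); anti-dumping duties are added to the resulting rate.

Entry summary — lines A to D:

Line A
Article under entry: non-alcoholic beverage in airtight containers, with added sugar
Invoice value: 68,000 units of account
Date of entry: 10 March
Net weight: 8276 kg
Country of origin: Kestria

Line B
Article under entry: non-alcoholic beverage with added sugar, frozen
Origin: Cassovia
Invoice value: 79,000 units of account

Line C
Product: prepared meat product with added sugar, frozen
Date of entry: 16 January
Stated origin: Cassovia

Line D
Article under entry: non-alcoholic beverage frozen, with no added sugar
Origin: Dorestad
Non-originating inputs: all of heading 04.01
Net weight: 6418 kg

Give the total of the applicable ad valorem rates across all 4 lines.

Line A: non-alcoholic beverage → 04.02; in airtight containers → 04.02.02; with added sugar → 04.02.02.02. Scheduled 38%. No special measure applies. → 38%.
Line B: non-alcoholic beverage → 04.02; frozen → 04.02.01; with added sugar → 04.02.01.01. Scheduled 13%. No special measure applies. → 13%.
Line C: prepared meat product → 04.01; frozen → 04.01.01; with added sugar → 04.01.01.02. Scheduled 27%. anti-dumping (Cassovia, 04.01.01.02): +13%; total 27% + 13% = 40%. → 40%.
Line D: non-alcoholic beverage → 04.02; frozen → 04.02.01; with no added sugar → 04.02.01.02. Scheduled 13%. Dorestad agreement on 04.02: CTH met → 17% available; preference 17% not lower than 13% → no reduction; anti-dumping (Dorestad, 04.02.01): +41%; total 13% + 41% = 54%. → 54%.
Sum: 38% + 13% + 40% + 54% = 145%.

145%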